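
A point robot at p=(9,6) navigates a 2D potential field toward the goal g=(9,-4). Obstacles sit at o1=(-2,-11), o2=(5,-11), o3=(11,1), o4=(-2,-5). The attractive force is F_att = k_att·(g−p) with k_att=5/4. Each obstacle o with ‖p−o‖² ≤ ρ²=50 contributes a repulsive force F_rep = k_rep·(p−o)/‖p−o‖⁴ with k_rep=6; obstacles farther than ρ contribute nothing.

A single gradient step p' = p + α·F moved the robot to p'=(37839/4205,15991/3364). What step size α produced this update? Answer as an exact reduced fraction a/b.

α = 1/10

F_att = 5/4·(g−p) = 5/4·(0,-10) = (0.0000,-12.5000)
o1: d²=410 > ρ²=50 → inactive
o2: d²=305 > ρ²=50 → inactive
o3: d²=29 ≤ ρ²=50; F_rep = 6·(-2,5)/29² = (-0.0143,0.0357)
o4: d²=242 > ρ²=50 → inactive
F = F_att + ΣF_rep = (-0.0143,-12.4643)
Δp = p'−p = (-0.0014,-1.2464); α = Δx/Fx = (-6/4205) / (-12/841) = 1/10
check: Δy/Fy = (-4193/3364) / (-20965/1682) = 1/10 ✓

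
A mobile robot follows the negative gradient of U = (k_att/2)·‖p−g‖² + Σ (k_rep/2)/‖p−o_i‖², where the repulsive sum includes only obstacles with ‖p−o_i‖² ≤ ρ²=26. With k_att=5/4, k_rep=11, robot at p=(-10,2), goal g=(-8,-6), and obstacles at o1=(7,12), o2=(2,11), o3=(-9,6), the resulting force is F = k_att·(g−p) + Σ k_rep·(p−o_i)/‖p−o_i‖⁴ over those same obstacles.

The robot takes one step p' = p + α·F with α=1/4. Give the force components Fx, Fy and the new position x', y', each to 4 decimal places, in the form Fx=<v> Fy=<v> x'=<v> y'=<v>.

F_att = 5/4·(g−p) = 5/4·(2,-8) = (2.5000,-10.0000)
o1: d²=389 > ρ²=26 → inactive
o2: d²=225 > ρ²=26 → inactive
o3: d²=17 ≤ ρ²=26; F_rep = 11·(-1,-4)/17² = (-0.0381,-0.1522)
F = F_att + ΣF_rep = (2.4619,-10.1522)
p' = p + 1/4·F = (-9.3845,-0.5381)

Fx=2.4619 Fy=-10.1522 x'=-9.3845 y'=-0.5381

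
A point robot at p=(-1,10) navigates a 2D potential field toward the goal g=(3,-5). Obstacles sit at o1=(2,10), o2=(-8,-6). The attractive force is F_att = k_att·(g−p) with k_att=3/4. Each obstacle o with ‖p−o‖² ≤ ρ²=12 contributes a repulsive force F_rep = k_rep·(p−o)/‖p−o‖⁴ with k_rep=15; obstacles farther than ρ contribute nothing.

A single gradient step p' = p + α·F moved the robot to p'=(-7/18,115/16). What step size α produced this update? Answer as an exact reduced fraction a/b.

α = 1/4

F_att = 3/4·(g−p) = 3/4·(4,-15) = (3.0000,-11.2500)
o1: d²=9 ≤ ρ²=12; F_rep = 15·(-3,0)/9² = (-0.5556,0.0000)
o2: d²=305 > ρ²=12 → inactive
F = F_att + ΣF_rep = (2.4444,-11.2500)
Δp = p'−p = (0.6111,-2.8125); α = Δx/Fx = (11/18) / (22/9) = 1/4
check: Δy/Fy = (-45/16) / (-45/4) = 1/4 ✓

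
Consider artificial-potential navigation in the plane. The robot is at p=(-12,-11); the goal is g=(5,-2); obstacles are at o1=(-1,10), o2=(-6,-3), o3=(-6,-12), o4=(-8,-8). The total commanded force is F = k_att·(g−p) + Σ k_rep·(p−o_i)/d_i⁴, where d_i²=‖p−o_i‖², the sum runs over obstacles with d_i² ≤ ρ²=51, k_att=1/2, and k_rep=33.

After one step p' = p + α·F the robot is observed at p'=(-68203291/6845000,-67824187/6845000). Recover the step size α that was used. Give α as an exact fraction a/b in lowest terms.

α = 1/4

F_att = 1/2·(g−p) = 1/2·(17,9) = (8.5000,4.5000)
o1: d²=562 > ρ²=51 → inactive
o2: d²=100 > ρ²=51 → inactive
o3: d²=37 ≤ ρ²=51; F_rep = 33·(-6,1)/37² = (-0.1446,0.0241)
o4: d²=25 ≤ ρ²=51; F_rep = 33·(-4,-3)/25² = (-0.2112,-0.1584)
F = F_att + ΣF_rep = (8.1442,4.3657)
Δp = p'−p = (2.0360,1.0914); α = Δx/Fx = (13936709/6845000) / (13936709/1711250) = 1/4
check: Δy/Fy = (7470813/6845000) / (7470813/1711250) = 1/4 ✓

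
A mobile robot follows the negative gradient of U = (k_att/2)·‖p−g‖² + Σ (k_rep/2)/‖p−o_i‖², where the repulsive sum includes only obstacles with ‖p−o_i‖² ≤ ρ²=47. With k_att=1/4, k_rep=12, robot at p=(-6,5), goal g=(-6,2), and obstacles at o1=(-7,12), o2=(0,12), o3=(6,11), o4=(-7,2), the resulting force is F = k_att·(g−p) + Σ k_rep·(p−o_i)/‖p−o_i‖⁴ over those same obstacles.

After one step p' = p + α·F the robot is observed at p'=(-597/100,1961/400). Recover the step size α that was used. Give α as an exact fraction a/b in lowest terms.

α = 1/4

F_att = 1/4·(g−p) = 1/4·(0,-3) = (0.0000,-0.7500)
o1: d²=50 > ρ²=47 → inactive
o2: d²=85 > ρ²=47 → inactive
o3: d²=180 > ρ²=47 → inactive
o4: d²=10 ≤ ρ²=47; F_rep = 12·(1,3)/10² = (0.1200,0.3600)
F = F_att + ΣF_rep = (0.1200,-0.3900)
Δp = p'−p = (0.0300,-0.0975); α = Δx/Fx = (3/100) / (3/25) = 1/4
check: Δy/Fy = (-39/400) / (-39/100) = 1/4 ✓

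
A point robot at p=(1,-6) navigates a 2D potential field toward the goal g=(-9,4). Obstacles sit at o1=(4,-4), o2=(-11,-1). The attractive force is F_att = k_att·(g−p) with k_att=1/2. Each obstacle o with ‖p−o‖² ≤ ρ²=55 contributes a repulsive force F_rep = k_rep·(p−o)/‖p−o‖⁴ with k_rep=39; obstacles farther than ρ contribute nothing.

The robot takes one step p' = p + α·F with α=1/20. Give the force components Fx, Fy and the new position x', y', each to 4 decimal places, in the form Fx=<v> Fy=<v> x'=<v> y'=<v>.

Fx=-5.6923 Fy=4.5385 x'=0.7154 y'=-5.7731

F_att = 1/2·(g−p) = 1/2·(-10,10) = (-5.0000,5.0000)
o1: d²=13 ≤ ρ²=55; F_rep = 39·(-3,-2)/13² = (-0.6923,-0.4615)
o2: d²=169 > ρ²=55 → inactive
F = F_att + ΣF_rep = (-5.6923,4.5385)
p' = p + 1/20·F = (0.7154,-5.7731)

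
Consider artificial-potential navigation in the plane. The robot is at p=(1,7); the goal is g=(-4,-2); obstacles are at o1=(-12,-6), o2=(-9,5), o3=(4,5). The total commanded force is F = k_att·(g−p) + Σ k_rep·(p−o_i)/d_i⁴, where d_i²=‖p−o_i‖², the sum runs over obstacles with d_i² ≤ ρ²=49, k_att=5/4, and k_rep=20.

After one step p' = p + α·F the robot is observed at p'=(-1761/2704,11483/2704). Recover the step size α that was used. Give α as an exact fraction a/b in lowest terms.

α = 1/4

F_att = 5/4·(g−p) = 5/4·(-5,-9) = (-6.2500,-11.2500)
o1: d²=338 > ρ²=49 → inactive
o2: d²=104 > ρ²=49 → inactive
o3: d²=13 ≤ ρ²=49; F_rep = 20·(-3,2)/13² = (-0.3550,0.2367)
F = F_att + ΣF_rep = (-6.6050,-11.0133)
Δp = p'−p = (-1.6513,-2.7533); α = Δx/Fx = (-4465/2704) / (-4465/676) = 1/4
check: Δy/Fy = (-7445/2704) / (-7445/676) = 1/4 ✓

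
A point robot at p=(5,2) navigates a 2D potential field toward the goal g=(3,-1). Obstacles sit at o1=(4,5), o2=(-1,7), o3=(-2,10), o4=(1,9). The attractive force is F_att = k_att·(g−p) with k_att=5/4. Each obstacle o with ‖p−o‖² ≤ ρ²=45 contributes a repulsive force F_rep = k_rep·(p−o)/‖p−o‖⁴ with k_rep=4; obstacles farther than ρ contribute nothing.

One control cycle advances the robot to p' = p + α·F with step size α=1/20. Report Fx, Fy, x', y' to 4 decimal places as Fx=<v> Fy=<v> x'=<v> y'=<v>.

Fx=-2.4600 Fy=-3.8700 x'=4.8770 y'=1.8065

F_att = 5/4·(g−p) = 5/4·(-2,-3) = (-2.5000,-3.7500)
o1: d²=10 ≤ ρ²=45; F_rep = 4·(1,-3)/10² = (0.0400,-0.1200)
o2: d²=61 > ρ²=45 → inactive
o3: d²=113 > ρ²=45 → inactive
o4: d²=65 > ρ²=45 → inactive
F = F_att + ΣF_rep = (-2.4600,-3.8700)
p' = p + 1/20·F = (4.8770,1.8065)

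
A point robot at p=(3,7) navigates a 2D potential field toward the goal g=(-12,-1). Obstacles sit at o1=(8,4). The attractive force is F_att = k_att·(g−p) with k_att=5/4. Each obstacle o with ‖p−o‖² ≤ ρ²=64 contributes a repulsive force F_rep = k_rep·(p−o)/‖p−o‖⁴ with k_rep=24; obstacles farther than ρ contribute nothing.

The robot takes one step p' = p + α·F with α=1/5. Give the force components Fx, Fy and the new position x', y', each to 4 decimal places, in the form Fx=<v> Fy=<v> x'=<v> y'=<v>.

Fx=-18.8538 Fy=-9.9377 x'=-0.7708 y'=5.0125

F_att = 5/4·(g−p) = 5/4·(-15,-8) = (-18.7500,-10.0000)
o1: d²=34 ≤ ρ²=64; F_rep = 24·(-5,3)/34² = (-0.1038,0.0623)
F = F_att + ΣF_rep = (-18.8538,-9.9377)
p' = p + 1/5·F = (-0.7708,5.0125)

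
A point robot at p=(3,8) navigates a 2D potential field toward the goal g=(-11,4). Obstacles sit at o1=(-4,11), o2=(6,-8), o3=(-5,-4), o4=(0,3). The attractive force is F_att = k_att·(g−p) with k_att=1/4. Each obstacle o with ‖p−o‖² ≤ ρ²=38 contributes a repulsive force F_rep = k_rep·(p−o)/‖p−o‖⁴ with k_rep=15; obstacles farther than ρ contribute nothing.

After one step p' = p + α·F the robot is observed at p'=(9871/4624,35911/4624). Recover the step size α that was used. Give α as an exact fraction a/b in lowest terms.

F_att = 1/4·(g−p) = 1/4·(-14,-4) = (-3.5000,-1.0000)
o1: d²=58 > ρ²=38 → inactive
o2: d²=265 > ρ²=38 → inactive
o3: d²=208 > ρ²=38 → inactive
o4: d²=34 ≤ ρ²=38; F_rep = 15·(3,5)/34² = (0.0389,0.0649)
F = F_att + ΣF_rep = (-3.4611,-0.9351)
Δp = p'−p = (-0.8653,-0.2338); α = Δx/Fx = (-4001/4624) / (-4001/1156) = 1/4
check: Δy/Fy = (-1081/4624) / (-1081/1156) = 1/4 ✓

α = 1/4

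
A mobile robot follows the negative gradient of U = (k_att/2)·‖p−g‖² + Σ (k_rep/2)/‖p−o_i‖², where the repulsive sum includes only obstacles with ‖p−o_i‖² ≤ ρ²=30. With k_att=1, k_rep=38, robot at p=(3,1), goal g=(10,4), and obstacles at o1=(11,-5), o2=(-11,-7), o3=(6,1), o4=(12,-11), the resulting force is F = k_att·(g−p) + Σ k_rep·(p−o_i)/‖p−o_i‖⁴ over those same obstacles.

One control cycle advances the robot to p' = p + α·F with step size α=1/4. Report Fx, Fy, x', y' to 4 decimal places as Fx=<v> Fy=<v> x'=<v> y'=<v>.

F_att = 1·(g−p) = 1·(7,3) = (7.0000,3.0000)
o1: d²=100 > ρ²=30 → inactive
o2: d²=260 > ρ²=30 → inactive
o3: d²=9 ≤ ρ²=30; F_rep = 38·(-3,0)/9² = (-1.4074,0.0000)
o4: d²=225 > ρ²=30 → inactive
F = F_att + ΣF_rep = (5.5926,3.0000)
p' = p + 1/4·F = (4.3981,1.7500)

Fx=5.5926 Fy=3.0000 x'=4.3981 y'=1.7500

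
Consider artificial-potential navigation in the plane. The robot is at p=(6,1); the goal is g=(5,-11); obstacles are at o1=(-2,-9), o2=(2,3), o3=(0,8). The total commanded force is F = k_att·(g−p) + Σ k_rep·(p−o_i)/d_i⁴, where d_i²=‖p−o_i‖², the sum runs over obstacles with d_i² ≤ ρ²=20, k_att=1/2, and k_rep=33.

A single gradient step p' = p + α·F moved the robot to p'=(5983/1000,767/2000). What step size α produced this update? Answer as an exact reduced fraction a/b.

α = 1/10

F_att = 1/2·(g−p) = 1/2·(-1,-12) = (-0.5000,-6.0000)
o1: d²=164 > ρ²=20 → inactive
o2: d²=20 ≤ ρ²=20; F_rep = 33·(4,-2)/20² = (0.3300,-0.1650)
o3: d²=85 > ρ²=20 → inactive
F = F_att + ΣF_rep = (-0.1700,-6.1650)
Δp = p'−p = (-0.0170,-0.6165); α = Δx/Fx = (-17/1000) / (-17/100) = 1/10
check: Δy/Fy = (-1233/2000) / (-1233/200) = 1/10 ✓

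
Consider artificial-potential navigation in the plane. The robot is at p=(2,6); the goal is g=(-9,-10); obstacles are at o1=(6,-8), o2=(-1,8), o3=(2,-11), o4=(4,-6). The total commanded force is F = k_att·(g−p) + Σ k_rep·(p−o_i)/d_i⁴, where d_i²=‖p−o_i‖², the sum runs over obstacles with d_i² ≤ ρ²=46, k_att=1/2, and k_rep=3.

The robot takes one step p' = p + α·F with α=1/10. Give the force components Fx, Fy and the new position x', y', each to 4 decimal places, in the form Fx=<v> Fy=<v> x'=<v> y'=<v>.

Fx=-5.4467 Fy=-8.0355 x'=1.4553 y'=5.1964

F_att = 1/2·(g−p) = 1/2·(-11,-16) = (-5.5000,-8.0000)
o1: d²=212 > ρ²=46 → inactive
o2: d²=13 ≤ ρ²=46; F_rep = 3·(3,-2)/13² = (0.0533,-0.0355)
o3: d²=289 > ρ²=46 → inactive
o4: d²=148 > ρ²=46 → inactive
F = F_att + ΣF_rep = (-5.4467,-8.0355)
p' = p + 1/10·F = (1.4553,5.1964)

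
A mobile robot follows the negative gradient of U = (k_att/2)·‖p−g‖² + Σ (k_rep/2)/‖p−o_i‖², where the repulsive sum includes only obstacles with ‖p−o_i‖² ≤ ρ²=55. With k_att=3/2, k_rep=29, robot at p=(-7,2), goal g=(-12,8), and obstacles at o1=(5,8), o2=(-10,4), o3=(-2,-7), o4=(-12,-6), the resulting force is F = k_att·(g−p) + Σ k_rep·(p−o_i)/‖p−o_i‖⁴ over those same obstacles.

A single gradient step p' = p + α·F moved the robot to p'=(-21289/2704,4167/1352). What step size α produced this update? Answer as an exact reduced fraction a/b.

F_att = 3/2·(g−p) = 3/2·(-5,6) = (-7.5000,9.0000)
o1: d²=180 > ρ²=55 → inactive
o2: d²=13 ≤ ρ²=55; F_rep = 29·(3,-2)/13² = (0.5148,-0.3432)
o3: d²=106 > ρ²=55 → inactive
o4: d²=89 > ρ²=55 → inactive
F = F_att + ΣF_rep = (-6.9852,8.6568)
Δp = p'−p = (-0.8732,1.0821); α = Δx/Fx = (-2361/2704) / (-2361/338) = 1/8
check: Δy/Fy = (1463/1352) / (1463/169) = 1/8 ✓

α = 1/8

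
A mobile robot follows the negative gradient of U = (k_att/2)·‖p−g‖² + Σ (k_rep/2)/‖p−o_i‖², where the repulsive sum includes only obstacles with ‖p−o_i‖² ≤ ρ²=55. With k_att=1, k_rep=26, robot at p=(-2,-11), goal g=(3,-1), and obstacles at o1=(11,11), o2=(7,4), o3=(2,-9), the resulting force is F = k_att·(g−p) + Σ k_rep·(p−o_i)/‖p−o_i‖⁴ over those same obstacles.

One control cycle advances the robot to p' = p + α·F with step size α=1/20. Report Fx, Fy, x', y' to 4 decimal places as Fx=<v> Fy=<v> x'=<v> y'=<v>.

Fx=4.7400 Fy=9.8700 x'=-1.7630 y'=-10.5065

F_att = 1·(g−p) = 1·(5,10) = (5.0000,10.0000)
o1: d²=653 > ρ²=55 → inactive
o2: d²=306 > ρ²=55 → inactive
o3: d²=20 ≤ ρ²=55; F_rep = 26·(-4,-2)/20² = (-0.2600,-0.1300)
F = F_att + ΣF_rep = (4.7400,9.8700)
p' = p + 1/20·F = (-1.7630,-10.5065)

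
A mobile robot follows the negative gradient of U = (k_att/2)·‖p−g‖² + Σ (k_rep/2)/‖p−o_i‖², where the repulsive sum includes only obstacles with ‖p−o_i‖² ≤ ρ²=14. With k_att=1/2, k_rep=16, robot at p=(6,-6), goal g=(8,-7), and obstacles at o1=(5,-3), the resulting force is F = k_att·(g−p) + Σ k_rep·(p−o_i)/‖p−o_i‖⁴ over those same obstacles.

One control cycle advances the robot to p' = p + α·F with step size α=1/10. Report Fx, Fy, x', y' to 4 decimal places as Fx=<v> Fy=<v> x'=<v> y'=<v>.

Fx=1.1600 Fy=-0.9800 x'=6.1160 y'=-6.0980

F_att = 1/2·(g−p) = 1/2·(2,-1) = (1.0000,-0.5000)
o1: d²=10 ≤ ρ²=14; F_rep = 16·(1,-3)/10² = (0.1600,-0.4800)
F = F_att + ΣF_rep = (1.1600,-0.9800)
p' = p + 1/10·F = (6.1160,-6.0980)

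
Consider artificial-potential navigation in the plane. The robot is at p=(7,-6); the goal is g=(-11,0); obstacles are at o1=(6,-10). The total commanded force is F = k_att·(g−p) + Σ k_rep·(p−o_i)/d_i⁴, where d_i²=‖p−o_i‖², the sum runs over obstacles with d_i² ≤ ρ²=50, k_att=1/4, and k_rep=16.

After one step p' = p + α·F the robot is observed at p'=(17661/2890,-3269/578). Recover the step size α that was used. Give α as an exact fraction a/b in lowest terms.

α = 1/5

F_att = 1/4·(g−p) = 1/4·(-18,6) = (-4.5000,1.5000)
o1: d²=17 ≤ ρ²=50; F_rep = 16·(1,4)/17² = (0.0554,0.2215)
F = F_att + ΣF_rep = (-4.4446,1.7215)
Δp = p'−p = (-0.8889,0.3443); α = Δx/Fx = (-2569/2890) / (-2569/578) = 1/5
check: Δy/Fy = (199/578) / (995/578) = 1/5 ✓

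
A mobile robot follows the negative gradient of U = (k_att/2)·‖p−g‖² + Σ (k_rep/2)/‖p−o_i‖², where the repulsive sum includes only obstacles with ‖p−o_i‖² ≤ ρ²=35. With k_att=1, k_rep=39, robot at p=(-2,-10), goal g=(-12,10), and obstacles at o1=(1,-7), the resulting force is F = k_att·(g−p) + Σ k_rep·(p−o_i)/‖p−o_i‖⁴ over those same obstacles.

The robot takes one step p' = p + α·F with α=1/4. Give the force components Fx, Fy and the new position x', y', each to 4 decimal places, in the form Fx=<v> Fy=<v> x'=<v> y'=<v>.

Fx=-10.3611 Fy=19.6389 x'=-4.5903 y'=-5.0903

F_att = 1·(g−p) = 1·(-10,20) = (-10.0000,20.0000)
o1: d²=18 ≤ ρ²=35; F_rep = 39·(-3,-3)/18² = (-0.3611,-0.3611)
F = F_att + ΣF_rep = (-10.3611,19.6389)
p' = p + 1/4·F = (-4.5903,-5.0903)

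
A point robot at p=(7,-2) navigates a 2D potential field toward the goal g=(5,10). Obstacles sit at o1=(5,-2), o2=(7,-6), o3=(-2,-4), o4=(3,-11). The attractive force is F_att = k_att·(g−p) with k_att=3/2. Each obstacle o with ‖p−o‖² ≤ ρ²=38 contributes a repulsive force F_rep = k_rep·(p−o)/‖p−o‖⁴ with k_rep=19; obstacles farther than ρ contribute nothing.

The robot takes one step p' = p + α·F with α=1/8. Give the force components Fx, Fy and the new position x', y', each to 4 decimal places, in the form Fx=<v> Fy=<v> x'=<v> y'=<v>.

Fx=-0.6250 Fy=18.2969 x'=6.9219 y'=0.2871

F_att = 3/2·(g−p) = 3/2·(-2,12) = (-3.0000,18.0000)
o1: d²=4 ≤ ρ²=38; F_rep = 19·(2,0)/4² = (2.3750,0.0000)
o2: d²=16 ≤ ρ²=38; F_rep = 19·(0,4)/16² = (0.0000,0.2969)
o3: d²=85 > ρ²=38 → inactive
o4: d²=97 > ρ²=38 → inactive
F = F_att + ΣF_rep = (-0.6250,18.2969)
p' = p + 1/8·F = (6.9219,0.2871)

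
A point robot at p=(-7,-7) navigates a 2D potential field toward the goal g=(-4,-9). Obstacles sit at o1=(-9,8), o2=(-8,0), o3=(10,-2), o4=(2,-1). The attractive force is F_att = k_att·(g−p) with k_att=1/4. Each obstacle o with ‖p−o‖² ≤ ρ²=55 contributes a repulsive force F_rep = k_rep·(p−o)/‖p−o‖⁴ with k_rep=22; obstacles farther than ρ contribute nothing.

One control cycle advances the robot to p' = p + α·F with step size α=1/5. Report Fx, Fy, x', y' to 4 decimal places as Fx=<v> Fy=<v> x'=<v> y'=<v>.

Fx=0.7588 Fy=-0.5616 x'=-6.8482 y'=-7.1123

F_att = 1/4·(g−p) = 1/4·(3,-2) = (0.7500,-0.5000)
o1: d²=229 > ρ²=55 → inactive
o2: d²=50 ≤ ρ²=55; F_rep = 22·(1,-7)/50² = (0.0088,-0.0616)
o3: d²=314 > ρ²=55 → inactive
o4: d²=117 > ρ²=55 → inactive
F = F_att + ΣF_rep = (0.7588,-0.5616)
p' = p + 1/5·F = (-6.8482,-7.1123)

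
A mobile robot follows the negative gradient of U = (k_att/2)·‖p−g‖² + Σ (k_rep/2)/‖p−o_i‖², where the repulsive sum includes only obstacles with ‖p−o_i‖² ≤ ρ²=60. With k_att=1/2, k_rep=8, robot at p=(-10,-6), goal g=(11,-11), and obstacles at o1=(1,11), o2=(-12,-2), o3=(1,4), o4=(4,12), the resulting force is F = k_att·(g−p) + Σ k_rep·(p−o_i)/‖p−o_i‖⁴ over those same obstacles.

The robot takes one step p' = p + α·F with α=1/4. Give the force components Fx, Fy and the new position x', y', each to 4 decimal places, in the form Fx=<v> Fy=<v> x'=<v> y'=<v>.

Fx=10.5400 Fy=-2.5800 x'=-7.3650 y'=-6.6450

F_att = 1/2·(g−p) = 1/2·(21,-5) = (10.5000,-2.5000)
o1: d²=410 > ρ²=60 → inactive
o2: d²=20 ≤ ρ²=60; F_rep = 8·(2,-4)/20² = (0.0400,-0.0800)
o3: d²=221 > ρ²=60 → inactive
o4: d²=520 > ρ²=60 → inactive
F = F_att + ΣF_rep = (10.5400,-2.5800)
p' = p + 1/4·F = (-7.3650,-6.6450)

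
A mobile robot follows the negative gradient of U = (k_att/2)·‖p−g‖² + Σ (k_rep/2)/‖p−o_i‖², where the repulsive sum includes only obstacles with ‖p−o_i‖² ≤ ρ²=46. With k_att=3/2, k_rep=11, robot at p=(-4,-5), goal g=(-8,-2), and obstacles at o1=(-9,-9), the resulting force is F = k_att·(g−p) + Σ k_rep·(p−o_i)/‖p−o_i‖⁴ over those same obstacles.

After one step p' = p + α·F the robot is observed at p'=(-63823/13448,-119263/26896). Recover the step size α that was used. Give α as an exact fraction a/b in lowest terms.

α = 1/8

F_att = 3/2·(g−p) = 3/2·(-4,3) = (-6.0000,4.5000)
o1: d²=41 ≤ ρ²=46; F_rep = 11·(5,4)/41² = (0.0327,0.0262)
F = F_att + ΣF_rep = (-5.9673,4.5262)
Δp = p'−p = (-0.7459,0.5658); α = Δx/Fx = (-10031/13448) / (-10031/1681) = 1/8
check: Δy/Fy = (15217/26896) / (15217/3362) = 1/8 ✓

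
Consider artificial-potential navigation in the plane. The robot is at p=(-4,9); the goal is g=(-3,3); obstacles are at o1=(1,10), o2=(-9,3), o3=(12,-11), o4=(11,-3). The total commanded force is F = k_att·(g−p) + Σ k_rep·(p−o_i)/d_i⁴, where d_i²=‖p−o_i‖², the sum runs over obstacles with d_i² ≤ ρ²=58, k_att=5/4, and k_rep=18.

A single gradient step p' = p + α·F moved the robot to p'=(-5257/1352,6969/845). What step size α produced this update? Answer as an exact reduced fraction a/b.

F_att = 5/4·(g−p) = 5/4·(1,-6) = (1.2500,-7.5000)
o1: d²=26 ≤ ρ²=58; F_rep = 18·(-5,-1)/26² = (-0.1331,-0.0266)
o2: d²=61 > ρ²=58 → inactive
o3: d²=656 > ρ²=58 → inactive
o4: d²=369 > ρ²=58 → inactive
F = F_att + ΣF_rep = (1.1169,-7.5266)
Δp = p'−p = (0.1117,-0.7527); α = Δx/Fx = (151/1352) / (755/676) = 1/10
check: Δy/Fy = (-636/845) / (-1272/169) = 1/10 ✓

α = 1/10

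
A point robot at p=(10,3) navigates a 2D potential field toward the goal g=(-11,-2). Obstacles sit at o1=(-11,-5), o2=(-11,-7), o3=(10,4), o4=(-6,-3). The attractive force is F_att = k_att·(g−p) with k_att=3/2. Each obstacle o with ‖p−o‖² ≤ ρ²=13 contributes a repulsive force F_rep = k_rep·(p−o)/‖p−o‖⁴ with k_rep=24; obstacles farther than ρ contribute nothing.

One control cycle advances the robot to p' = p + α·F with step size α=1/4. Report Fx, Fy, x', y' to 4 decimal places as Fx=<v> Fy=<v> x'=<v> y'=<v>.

Fx=-31.5000 Fy=-31.5000 x'=2.1250 y'=-4.8750

F_att = 3/2·(g−p) = 3/2·(-21,-5) = (-31.5000,-7.5000)
o1: d²=505 > ρ²=13 → inactive
o2: d²=541 > ρ²=13 → inactive
o3: d²=1 ≤ ρ²=13; F_rep = 24·(0,-1)/1² = (0.0000,-24.0000)
o4: d²=292 > ρ²=13 → inactive
F = F_att + ΣF_rep = (-31.5000,-31.5000)
p' = p + 1/4·F = (2.1250,-4.8750)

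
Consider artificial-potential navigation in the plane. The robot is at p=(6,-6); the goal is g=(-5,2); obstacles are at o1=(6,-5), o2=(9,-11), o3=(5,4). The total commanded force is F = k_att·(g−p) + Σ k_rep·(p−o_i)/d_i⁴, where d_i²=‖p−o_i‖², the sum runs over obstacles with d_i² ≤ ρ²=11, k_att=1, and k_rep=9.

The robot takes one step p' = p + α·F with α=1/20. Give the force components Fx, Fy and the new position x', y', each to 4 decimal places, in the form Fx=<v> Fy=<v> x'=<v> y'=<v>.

Fx=-11.0000 Fy=-1.0000 x'=5.4500 y'=-6.0500

F_att = 1·(g−p) = 1·(-11,8) = (-11.0000,8.0000)
o1: d²=1 ≤ ρ²=11; F_rep = 9·(0,-1)/1² = (0.0000,-9.0000)
o2: d²=34 > ρ²=11 → inactive
o3: d²=101 > ρ²=11 → inactive
F = F_att + ΣF_rep = (-11.0000,-1.0000)
p' = p + 1/20·F = (5.4500,-6.0500)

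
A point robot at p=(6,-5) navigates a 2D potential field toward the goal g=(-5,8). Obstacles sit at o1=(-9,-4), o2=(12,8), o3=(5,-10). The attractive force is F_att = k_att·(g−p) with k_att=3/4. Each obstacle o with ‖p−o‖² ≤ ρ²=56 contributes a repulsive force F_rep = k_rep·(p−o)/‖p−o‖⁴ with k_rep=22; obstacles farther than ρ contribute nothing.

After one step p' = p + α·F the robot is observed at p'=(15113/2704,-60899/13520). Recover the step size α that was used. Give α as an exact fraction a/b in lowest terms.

α = 1/20

F_att = 3/4·(g−p) = 3/4·(-11,13) = (-8.2500,9.7500)
o1: d²=226 > ρ²=56 → inactive
o2: d²=205 > ρ²=56 → inactive
o3: d²=26 ≤ ρ²=56; F_rep = 22·(1,5)/26² = (0.0325,0.1627)
F = F_att + ΣF_rep = (-8.2175,9.9127)
Δp = p'−p = (-0.4109,0.4956); α = Δx/Fx = (-1111/2704) / (-5555/676) = 1/20
check: Δy/Fy = (6701/13520) / (6701/676) = 1/20 ✓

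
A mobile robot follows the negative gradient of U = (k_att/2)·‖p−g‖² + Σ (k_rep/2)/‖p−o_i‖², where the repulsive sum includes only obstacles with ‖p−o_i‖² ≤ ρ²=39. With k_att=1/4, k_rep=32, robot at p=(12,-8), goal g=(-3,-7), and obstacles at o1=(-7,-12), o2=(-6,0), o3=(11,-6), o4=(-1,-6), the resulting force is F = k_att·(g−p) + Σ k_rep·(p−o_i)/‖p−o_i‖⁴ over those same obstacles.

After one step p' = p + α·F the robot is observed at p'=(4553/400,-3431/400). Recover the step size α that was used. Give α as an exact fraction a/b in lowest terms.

F_att = 1/4·(g−p) = 1/4·(-15,1) = (-3.7500,0.2500)
o1: d²=377 > ρ²=39 → inactive
o2: d²=388 > ρ²=39 → inactive
o3: d²=5 ≤ ρ²=39; F_rep = 32·(1,-2)/5² = (1.2800,-2.5600)
o4: d²=173 > ρ²=39 → inactive
F = F_att + ΣF_rep = (-2.4700,-2.3100)
Δp = p'−p = (-0.6175,-0.5775); α = Δx/Fx = (-247/400) / (-247/100) = 1/4
check: Δy/Fy = (-231/400) / (-231/100) = 1/4 ✓

α = 1/4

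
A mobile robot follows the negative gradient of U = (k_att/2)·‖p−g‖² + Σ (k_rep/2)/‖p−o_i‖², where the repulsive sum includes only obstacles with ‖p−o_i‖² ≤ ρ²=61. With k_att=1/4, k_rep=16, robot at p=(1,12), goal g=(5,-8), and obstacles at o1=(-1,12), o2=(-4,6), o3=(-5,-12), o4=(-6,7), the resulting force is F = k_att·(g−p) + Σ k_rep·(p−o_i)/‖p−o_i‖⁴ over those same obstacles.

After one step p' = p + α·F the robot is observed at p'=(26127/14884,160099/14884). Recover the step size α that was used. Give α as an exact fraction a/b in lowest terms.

α = 1/4

F_att = 1/4·(g−p) = 1/4·(4,-20) = (1.0000,-5.0000)
o1: d²=4 ≤ ρ²=61; F_rep = 16·(2,0)/4² = (2.0000,0.0000)
o2: d²=61 ≤ ρ²=61; F_rep = 16·(5,6)/61² = (0.0215,0.0258)
o3: d²=612 > ρ²=61 → inactive
o4: d²=74 > ρ²=61 → inactive
F = F_att + ΣF_rep = (3.0215,-4.9742)
Δp = p'−p = (0.7554,-1.2436); α = Δx/Fx = (11243/14884) / (11243/3721) = 1/4
check: Δy/Fy = (-18509/14884) / (-18509/3721) = 1/4 ✓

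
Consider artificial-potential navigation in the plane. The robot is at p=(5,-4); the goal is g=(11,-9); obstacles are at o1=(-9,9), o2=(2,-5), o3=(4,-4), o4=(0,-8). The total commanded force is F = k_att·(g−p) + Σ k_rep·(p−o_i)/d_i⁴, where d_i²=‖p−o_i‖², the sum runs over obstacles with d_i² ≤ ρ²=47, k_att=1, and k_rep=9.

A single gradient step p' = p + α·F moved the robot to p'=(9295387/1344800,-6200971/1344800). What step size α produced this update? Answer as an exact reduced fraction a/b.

F_att = 1·(g−p) = 1·(6,-5) = (6.0000,-5.0000)
o1: d²=365 > ρ²=47 → inactive
o2: d²=10 ≤ ρ²=47; F_rep = 9·(3,1)/10² = (0.2700,0.0900)
o3: d²=1 ≤ ρ²=47; F_rep = 9·(1,0)/1² = (9.0000,0.0000)
o4: d²=41 ≤ ρ²=47; F_rep = 9·(5,4)/41² = (0.0268,0.0214)
F = F_att + ΣF_rep = (15.2968,-4.8886)
Δp = p'−p = (1.9121,-0.6111); α = Δx/Fx = (2571387/1344800) / (2571387/168100) = 1/8
check: Δy/Fy = (-821771/1344800) / (-821771/168100) = 1/8 ✓

α = 1/8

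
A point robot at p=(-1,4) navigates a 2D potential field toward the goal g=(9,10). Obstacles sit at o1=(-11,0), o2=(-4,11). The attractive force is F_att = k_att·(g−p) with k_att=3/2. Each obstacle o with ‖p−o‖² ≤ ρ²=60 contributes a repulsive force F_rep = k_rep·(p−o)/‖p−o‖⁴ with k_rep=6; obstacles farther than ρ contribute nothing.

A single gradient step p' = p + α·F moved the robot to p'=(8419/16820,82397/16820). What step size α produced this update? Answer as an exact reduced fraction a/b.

F_att = 3/2·(g−p) = 3/2·(10,6) = (15.0000,9.0000)
o1: d²=116 > ρ²=60 → inactive
o2: d²=58 ≤ ρ²=60; F_rep = 6·(3,-7)/58² = (0.0054,-0.0125)
F = F_att + ΣF_rep = (15.0054,8.9875)
Δp = p'−p = (1.5005,0.8988); α = Δx/Fx = (25239/16820) / (25239/1682) = 1/10
check: Δy/Fy = (15117/16820) / (15117/1682) = 1/10 ✓

α = 1/10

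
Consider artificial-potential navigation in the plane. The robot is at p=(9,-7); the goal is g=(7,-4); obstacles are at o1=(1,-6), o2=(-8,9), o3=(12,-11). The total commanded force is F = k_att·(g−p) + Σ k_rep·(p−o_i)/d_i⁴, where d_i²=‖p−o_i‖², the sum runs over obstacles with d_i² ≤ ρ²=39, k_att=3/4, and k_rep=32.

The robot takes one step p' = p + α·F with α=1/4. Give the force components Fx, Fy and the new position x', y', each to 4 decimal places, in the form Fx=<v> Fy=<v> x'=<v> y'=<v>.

Fx=-1.6536 Fy=2.4548 x'=8.5866 y'=-6.3863

F_att = 3/4·(g−p) = 3/4·(-2,3) = (-1.5000,2.2500)
o1: d²=65 > ρ²=39 → inactive
o2: d²=545 > ρ²=39 → inactive
o3: d²=25 ≤ ρ²=39; F_rep = 32·(-3,4)/25² = (-0.1536,0.2048)
F = F_att + ΣF_rep = (-1.6536,2.4548)
p' = p + 1/4·F = (8.5866,-6.3863)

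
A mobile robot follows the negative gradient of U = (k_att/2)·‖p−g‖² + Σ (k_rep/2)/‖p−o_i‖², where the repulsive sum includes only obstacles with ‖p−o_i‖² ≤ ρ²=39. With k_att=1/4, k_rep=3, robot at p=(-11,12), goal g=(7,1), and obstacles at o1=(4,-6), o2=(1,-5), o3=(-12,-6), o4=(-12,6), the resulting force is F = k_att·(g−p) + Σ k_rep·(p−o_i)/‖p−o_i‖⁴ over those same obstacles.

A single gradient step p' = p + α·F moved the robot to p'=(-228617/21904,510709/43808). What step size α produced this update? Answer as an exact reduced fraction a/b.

F_att = 1/4·(g−p) = 1/4·(18,-11) = (4.5000,-2.7500)
o1: d²=549 > ρ²=39 → inactive
o2: d²=433 > ρ²=39 → inactive
o3: d²=325 > ρ²=39 → inactive
o4: d²=37 ≤ ρ²=39; F_rep = 3·(1,6)/37² = (0.0022,0.0131)
F = F_att + ΣF_rep = (4.5022,-2.7369)
Δp = p'−p = (0.5628,-0.3421); α = Δx/Fx = (12327/21904) / (12327/2738) = 1/8
check: Δy/Fy = (-14987/43808) / (-14987/5476) = 1/8 ✓

α = 1/8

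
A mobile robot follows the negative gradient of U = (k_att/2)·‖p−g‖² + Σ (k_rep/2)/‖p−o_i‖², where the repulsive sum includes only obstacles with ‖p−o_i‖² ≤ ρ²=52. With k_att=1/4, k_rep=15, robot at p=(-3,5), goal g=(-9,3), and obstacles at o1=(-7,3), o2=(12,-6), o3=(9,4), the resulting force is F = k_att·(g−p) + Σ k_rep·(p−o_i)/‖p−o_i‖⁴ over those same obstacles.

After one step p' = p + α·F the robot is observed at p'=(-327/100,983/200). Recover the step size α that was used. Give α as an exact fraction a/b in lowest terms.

F_att = 1/4·(g−p) = 1/4·(-6,-2) = (-1.5000,-0.5000)
o1: d²=20 ≤ ρ²=52; F_rep = 15·(4,2)/20² = (0.1500,0.0750)
o2: d²=346 > ρ²=52 → inactive
o3: d²=145 > ρ²=52 → inactive
F = F_att + ΣF_rep = (-1.3500,-0.4250)
Δp = p'−p = (-0.2700,-0.0850); α = Δx/Fx = (-27/100) / (-27/20) = 1/5
check: Δy/Fy = (-17/200) / (-17/40) = 1/5 ✓

α = 1/5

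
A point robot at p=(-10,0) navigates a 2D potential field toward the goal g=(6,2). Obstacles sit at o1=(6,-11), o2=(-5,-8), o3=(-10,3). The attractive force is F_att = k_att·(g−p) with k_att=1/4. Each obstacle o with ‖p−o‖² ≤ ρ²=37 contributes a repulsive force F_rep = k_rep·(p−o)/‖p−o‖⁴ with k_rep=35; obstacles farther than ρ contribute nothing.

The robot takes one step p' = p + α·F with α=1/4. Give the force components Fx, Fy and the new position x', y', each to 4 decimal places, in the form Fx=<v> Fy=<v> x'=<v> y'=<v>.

F_att = 1/4·(g−p) = 1/4·(16,2) = (4.0000,0.5000)
o1: d²=377 > ρ²=37 → inactive
o2: d²=89 > ρ²=37 → inactive
o3: d²=9 ≤ ρ²=37; F_rep = 35·(0,-3)/9² = (0.0000,-1.2963)
F = F_att + ΣF_rep = (4.0000,-0.7963)
p' = p + 1/4·F = (-9.0000,-0.1991)

Fx=4.0000 Fy=-0.7963 x'=-9.0000 y'=-0.1991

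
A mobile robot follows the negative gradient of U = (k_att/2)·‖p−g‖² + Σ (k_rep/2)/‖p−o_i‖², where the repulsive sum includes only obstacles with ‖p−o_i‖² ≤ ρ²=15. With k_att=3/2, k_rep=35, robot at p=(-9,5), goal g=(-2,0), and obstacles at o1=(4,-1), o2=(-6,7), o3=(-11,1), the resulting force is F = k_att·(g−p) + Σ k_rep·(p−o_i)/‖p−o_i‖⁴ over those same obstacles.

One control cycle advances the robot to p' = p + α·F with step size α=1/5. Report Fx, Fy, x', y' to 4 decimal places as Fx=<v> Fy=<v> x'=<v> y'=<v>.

F_att = 3/2·(g−p) = 3/2·(7,-5) = (10.5000,-7.5000)
o1: d²=205 > ρ²=15 → inactive
o2: d²=13 ≤ ρ²=15; F_rep = 35·(-3,-2)/13² = (-0.6213,-0.4142)
o3: d²=20 > ρ²=15 → inactive
F = F_att + ΣF_rep = (9.8787,-7.9142)
p' = p + 1/5·F = (-7.0243,3.4172)

Fx=9.8787 Fy=-7.9142 x'=-7.0243 y'=3.4172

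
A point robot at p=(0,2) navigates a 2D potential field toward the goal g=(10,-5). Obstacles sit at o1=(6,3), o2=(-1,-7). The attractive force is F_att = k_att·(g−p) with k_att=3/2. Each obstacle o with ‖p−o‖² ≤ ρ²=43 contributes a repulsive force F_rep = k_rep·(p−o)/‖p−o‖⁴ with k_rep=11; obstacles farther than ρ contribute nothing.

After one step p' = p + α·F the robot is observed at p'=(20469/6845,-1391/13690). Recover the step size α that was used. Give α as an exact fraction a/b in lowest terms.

α = 1/5

F_att = 3/2·(g−p) = 3/2·(10,-7) = (15.0000,-10.5000)
o1: d²=37 ≤ ρ²=43; F_rep = 11·(-6,-1)/37² = (-0.0482,-0.0080)
o2: d²=82 > ρ²=43 → inactive
F = F_att + ΣF_rep = (14.9518,-10.5080)
Δp = p'−p = (2.9904,-2.1016); α = Δx/Fx = (20469/6845) / (20469/1369) = 1/5
check: Δy/Fy = (-28771/13690) / (-28771/2738) = 1/5 ✓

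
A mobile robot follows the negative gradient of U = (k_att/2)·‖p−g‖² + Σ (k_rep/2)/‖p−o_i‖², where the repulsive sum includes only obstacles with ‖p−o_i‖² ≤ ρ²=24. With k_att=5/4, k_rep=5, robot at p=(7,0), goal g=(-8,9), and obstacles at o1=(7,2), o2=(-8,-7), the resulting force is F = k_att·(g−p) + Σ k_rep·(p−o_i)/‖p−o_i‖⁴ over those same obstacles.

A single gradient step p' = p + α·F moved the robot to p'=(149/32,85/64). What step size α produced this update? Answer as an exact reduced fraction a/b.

F_att = 5/4·(g−p) = 5/4·(-15,9) = (-18.7500,11.2500)
o1: d²=4 ≤ ρ²=24; F_rep = 5·(0,-2)/4² = (0.0000,-0.6250)
o2: d²=274 > ρ²=24 → inactive
F = F_att + ΣF_rep = (-18.7500,10.6250)
Δp = p'−p = (-2.3438,1.3281); α = Δx/Fx = (-75/32) / (-75/4) = 1/8
check: Δy/Fy = (85/64) / (85/8) = 1/8 ✓

α = 1/8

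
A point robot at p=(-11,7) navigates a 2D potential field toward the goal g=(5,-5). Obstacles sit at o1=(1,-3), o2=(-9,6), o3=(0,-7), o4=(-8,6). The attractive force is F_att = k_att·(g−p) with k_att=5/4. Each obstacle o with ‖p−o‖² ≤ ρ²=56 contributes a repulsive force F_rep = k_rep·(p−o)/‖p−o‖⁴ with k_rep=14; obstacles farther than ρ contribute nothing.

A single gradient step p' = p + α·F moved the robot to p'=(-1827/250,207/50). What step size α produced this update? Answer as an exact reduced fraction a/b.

F_att = 5/4·(g−p) = 5/4·(16,-12) = (20.0000,-15.0000)
o1: d²=244 > ρ²=56 → inactive
o2: d²=5 ≤ ρ²=56; F_rep = 14·(-2,1)/5² = (-1.1200,0.5600)
o3: d²=317 > ρ²=56 → inactive
o4: d²=10 ≤ ρ²=56; F_rep = 14·(-3,1)/10² = (-0.4200,0.1400)
F = F_att + ΣF_rep = (18.4600,-14.3000)
Δp = p'−p = (3.6920,-2.8600); α = Δx/Fx = (923/250) / (923/50) = 1/5
check: Δy/Fy = (-143/50) / (-143/10) = 1/5 ✓

α = 1/5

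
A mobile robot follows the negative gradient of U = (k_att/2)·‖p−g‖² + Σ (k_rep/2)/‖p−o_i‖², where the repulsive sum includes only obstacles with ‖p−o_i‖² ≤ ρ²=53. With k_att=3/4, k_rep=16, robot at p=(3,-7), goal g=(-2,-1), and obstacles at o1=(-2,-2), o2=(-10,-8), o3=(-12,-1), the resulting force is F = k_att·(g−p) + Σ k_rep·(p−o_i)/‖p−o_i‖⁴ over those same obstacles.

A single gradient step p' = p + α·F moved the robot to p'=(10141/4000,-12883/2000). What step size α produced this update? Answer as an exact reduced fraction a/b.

F_att = 3/4·(g−p) = 3/4·(-5,6) = (-3.7500,4.5000)
o1: d²=50 ≤ ρ²=53; F_rep = 16·(5,-5)/50² = (0.0320,-0.0320)
o2: d²=170 > ρ²=53 → inactive
o3: d²=261 > ρ²=53 → inactive
F = F_att + ΣF_rep = (-3.7180,4.4680)
Δp = p'−p = (-0.4647,0.5585); α = Δx/Fx = (-1859/4000) / (-1859/500) = 1/8
check: Δy/Fy = (1117/2000) / (1117/250) = 1/8 ✓

α = 1/8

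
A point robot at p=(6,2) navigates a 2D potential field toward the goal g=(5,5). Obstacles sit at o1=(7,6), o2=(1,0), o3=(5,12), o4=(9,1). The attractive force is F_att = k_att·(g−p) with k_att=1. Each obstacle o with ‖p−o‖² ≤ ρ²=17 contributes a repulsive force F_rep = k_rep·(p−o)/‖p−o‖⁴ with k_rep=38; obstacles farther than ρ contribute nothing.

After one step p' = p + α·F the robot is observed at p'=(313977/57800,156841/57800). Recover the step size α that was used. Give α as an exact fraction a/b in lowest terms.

F_att = 1·(g−p) = 1·(-1,3) = (-1.0000,3.0000)
o1: d²=17 ≤ ρ²=17; F_rep = 38·(-1,-4)/17² = (-0.1315,-0.5260)
o2: d²=29 > ρ²=17 → inactive
o3: d²=101 > ρ²=17 → inactive
o4: d²=10 ≤ ρ²=17; F_rep = 38·(-3,1)/10² = (-1.1400,0.3800)
F = F_att + ΣF_rep = (-2.2715,2.8540)
Δp = p'−p = (-0.5679,0.7135); α = Δx/Fx = (-32823/57800) / (-32823/14450) = 1/4
check: Δy/Fy = (41241/57800) / (41241/14450) = 1/4 ✓

α = 1/4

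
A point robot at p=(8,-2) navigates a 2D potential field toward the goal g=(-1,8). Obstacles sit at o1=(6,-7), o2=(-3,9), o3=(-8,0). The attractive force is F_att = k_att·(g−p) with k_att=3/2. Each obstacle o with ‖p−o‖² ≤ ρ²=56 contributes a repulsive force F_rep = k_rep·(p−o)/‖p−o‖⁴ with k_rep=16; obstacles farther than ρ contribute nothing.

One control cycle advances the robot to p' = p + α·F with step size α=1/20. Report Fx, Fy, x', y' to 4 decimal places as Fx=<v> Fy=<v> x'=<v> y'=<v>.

F_att = 3/2·(g−p) = 3/2·(-9,10) = (-13.5000,15.0000)
o1: d²=29 ≤ ρ²=56; F_rep = 16·(2,5)/29² = (0.0380,0.0951)
o2: d²=242 > ρ²=56 → inactive
o3: d²=260 > ρ²=56 → inactive
F = F_att + ΣF_rep = (-13.4620,15.0951)
p' = p + 1/20·F = (7.3269,-1.2452)

Fx=-13.4620 Fy=15.0951 x'=7.3269 y'=-1.2452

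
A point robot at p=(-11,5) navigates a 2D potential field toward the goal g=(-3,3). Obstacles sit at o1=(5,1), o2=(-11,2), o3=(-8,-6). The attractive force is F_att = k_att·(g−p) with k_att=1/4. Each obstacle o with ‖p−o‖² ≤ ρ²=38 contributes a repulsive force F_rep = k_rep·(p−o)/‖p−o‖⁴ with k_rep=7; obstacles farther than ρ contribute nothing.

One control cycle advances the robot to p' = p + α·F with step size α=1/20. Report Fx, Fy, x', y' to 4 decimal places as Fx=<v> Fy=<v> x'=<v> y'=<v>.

Fx=2.0000 Fy=-0.2407 x'=-10.9000 y'=4.9880

F_att = 1/4·(g−p) = 1/4·(8,-2) = (2.0000,-0.5000)
o1: d²=272 > ρ²=38 → inactive
o2: d²=9 ≤ ρ²=38; F_rep = 7·(0,3)/9² = (0.0000,0.2593)
o3: d²=130 > ρ²=38 → inactive
F = F_att + ΣF_rep = (2.0000,-0.2407)
p' = p + 1/20·F = (-10.9000,4.9880)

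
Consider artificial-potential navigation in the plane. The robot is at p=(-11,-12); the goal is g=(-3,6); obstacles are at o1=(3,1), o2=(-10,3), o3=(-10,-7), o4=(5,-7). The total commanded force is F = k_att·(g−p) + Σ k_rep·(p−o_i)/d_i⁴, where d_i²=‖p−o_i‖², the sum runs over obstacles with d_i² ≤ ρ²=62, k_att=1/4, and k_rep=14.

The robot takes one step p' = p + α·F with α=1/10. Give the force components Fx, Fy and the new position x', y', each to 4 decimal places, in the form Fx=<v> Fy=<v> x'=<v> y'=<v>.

Fx=1.9793 Fy=4.3964 x'=-10.8021 y'=-11.5604

F_att = 1/4·(g−p) = 1/4·(8,18) = (2.0000,4.5000)
o1: d²=365 > ρ²=62 → inactive
o2: d²=226 > ρ²=62 → inactive
o3: d²=26 ≤ ρ²=62; F_rep = 14·(-1,-5)/26² = (-0.0207,-0.1036)
o4: d²=281 > ρ²=62 → inactive
F = F_att + ΣF_rep = (1.9793,4.3964)
p' = p + 1/10·F = (-10.8021,-11.5604)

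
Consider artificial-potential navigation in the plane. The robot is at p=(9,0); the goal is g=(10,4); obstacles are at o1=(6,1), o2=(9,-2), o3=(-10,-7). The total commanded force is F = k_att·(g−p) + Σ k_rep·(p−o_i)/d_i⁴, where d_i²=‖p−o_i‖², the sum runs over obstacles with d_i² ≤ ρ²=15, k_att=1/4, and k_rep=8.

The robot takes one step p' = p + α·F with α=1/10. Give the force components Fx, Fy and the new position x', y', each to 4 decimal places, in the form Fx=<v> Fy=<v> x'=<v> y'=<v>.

Fx=0.4900 Fy=1.9200 x'=9.0490 y'=0.1920

F_att = 1/4·(g−p) = 1/4·(1,4) = (0.2500,1.0000)
o1: d²=10 ≤ ρ²=15; F_rep = 8·(3,-1)/10² = (0.2400,-0.0800)
o2: d²=4 ≤ ρ²=15; F_rep = 8·(0,2)/4² = (0.0000,1.0000)
o3: d²=410 > ρ²=15 → inactive
F = F_att + ΣF_rep = (0.4900,1.9200)
p' = p + 1/10·F = (9.0490,0.1920)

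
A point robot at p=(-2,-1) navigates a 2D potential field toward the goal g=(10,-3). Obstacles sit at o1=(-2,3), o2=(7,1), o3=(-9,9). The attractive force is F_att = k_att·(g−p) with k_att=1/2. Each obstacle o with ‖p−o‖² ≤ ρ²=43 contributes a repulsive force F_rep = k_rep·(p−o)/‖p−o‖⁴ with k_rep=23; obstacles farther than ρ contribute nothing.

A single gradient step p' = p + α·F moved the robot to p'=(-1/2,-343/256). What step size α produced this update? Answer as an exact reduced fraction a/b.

α = 1/4

F_att = 1/2·(g−p) = 1/2·(12,-2) = (6.0000,-1.0000)
o1: d²=16 ≤ ρ²=43; F_rep = 23·(0,-4)/16² = (0.0000,-0.3594)
o2: d²=85 > ρ²=43 → inactive
o3: d²=149 > ρ²=43 → inactive
F = F_att + ΣF_rep = (6.0000,-1.3594)
Δp = p'−p = (1.5000,-0.3398); α = Δx/Fx = (3/2) / (6) = 1/4
check: Δy/Fy = (-87/256) / (-87/64) = 1/4 ✓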